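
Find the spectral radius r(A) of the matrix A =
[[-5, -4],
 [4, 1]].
r(A) = sqrt(11) ≈ 3.3166

The eigenvalues of A are the roots of its characteristic polynomial. With M = A (coefficients from the trace and determinant):
  p(λ) = det(λ I - M) = λ^2 + 4λ + 11.
For λ^2 + 4λ + 11 the discriminant is -28. It is negative, so the roots are the complex-conjugate pair λ = -2 ± (sqrt(28)/2) i ≈ -2 ± 2.6458i. For a conjugate pair the product of the roots equals the constant term, so |λ|^2 = 11 and |λ| = sqrt(11) ≈ 3.3166.
Thus the eigenvalues (to 4 decimals) are -2 ± 2.6458i (modulus 3.3166). The spectral radius is the largest modulus: r(A) = sqrt(11) ≈ 3.3166. (Cross-check: r(A) ≤ ||A||_2 ≈ 7.4721; equality holds whenever A is normal, though it can also hold for some non-normal A.)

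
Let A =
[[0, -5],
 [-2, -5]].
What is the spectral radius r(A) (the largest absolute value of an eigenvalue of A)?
r(A) = (5 + sqrt(65))/2 ≈ 6.5311

The eigenvalues of A are the roots of its characteristic polynomial. With M = A (coefficients from the trace and determinant):
  p(λ) = det(λ I - M) = λ^2 + 5λ - 10.
For λ^2 + 5λ - 10 the discriminant is 65. It is nonnegative but not a perfect square, so the roots are real and irrational: λ = (-5 ± sqrt(65))/2 ≈ 1.5311, -6.5311.
Thus the eigenvalues (to 4 decimals) are 1.5311 (modulus 1.5311); -6.5311 (modulus 6.5311). The spectral radius is the largest modulus: r(A) = (5 + sqrt(65))/2 ≈ 6.5311. (Cross-check: r(A) ≤ ||A||_2 ≈ 7.2166; equality holds whenever A is normal, though it can also hold for some non-normal A.)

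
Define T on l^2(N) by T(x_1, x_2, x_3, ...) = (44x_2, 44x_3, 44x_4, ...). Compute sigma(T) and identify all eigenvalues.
sigma(T) = closed disk {z in C : |z| ≤ 44}; sigma_p(T) = open disk {z in C : |z| < 44}

Note T = 44·V where V is the unit left shift (V x)_k = x_{k+1}; so sigma(T) = 44·sigma(V) and ||T|| = 44||V||. ||T x||^2 = 1936sum_{k≥2} |x_k|^2 ≤ 1936||x||^2, with equality on {x : x_1 = 0}, so ||T|| = 44. For any lambda with |lambda| < 44, set r = lambda/44 (|r| < 1); the vector x = (1, r, r^2, ...) is in l^2 and satisfies T x = 44(r, r^2, ...) = lambda x, so lambda is an eigenvalue. On the boundary |lambda| = 44 the geometric series diverges, so no l^2 eigenvector exists, but these lambda lie in the approximate point spectrum. Hence sigma(T) is the closed disk of radius 44 and sigma_p(T) is the open disk.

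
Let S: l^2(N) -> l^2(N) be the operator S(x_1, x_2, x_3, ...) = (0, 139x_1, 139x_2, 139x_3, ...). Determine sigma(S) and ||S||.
sigma(S) = closed disk {z in C : |z| ≤ 139}; ||S|| = 139

Note S = 139·U where U is the unit right shift (U x)_k = x_{k-1} (with x_0 := 0); so ||S|| = 139||U|| and sigma(S) = 139·sigma(U). ||S x||^2 = sum_{k≥1} |139x_k|^2 = 19321||x||^2, so ||S|| = 139 and sigma(S) ⊂ {|z| ≤ 139}. For any |lambda| < 139, the equation (S - lambda I) x = 0 forces x_1 = 0, then 139x_k = lambda x_{k+1} ⇒ x = 0, so S has no eigenvalues. But (S - lambda I) is not surjective for |lambda| < 139: solving (S - lambda I) x = e_1 would require x_n proportional to (lambda/139)^(-n), which is not in l^2. So every |lambda| < 139 lies in the residual spectrum. The boundary |lambda| = 139 is in the approximate point spectrum (the spectrum is closed). Hence sigma(S) is the closed disk of radius 139.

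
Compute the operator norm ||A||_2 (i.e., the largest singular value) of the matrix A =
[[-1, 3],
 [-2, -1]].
||A||_2 = sqrt((15 + sqrt(29))/2) ≈ 3.1926 (= sqrt(largest eigenvalue of A^T A))

||A||_2 = sigma_max(A) = sqrt(lambda_max(A^T A)). Form the symmetric matrix M = A^T A =
[[5, -1],
 [-1, 10]].
Its characteristic polynomial (trace, determinant of M give the coefficients) is
  p(λ) = det(λ I - M) = λ^2 - 15λ + 49.
For λ^2 - 15λ + 49 the discriminant is 29. It is nonnegative but not a perfect square, so the roots are real and irrational: λ = (15 ± sqrt(29))/2 ≈ 10.1926, 4.8074.
So the eigenvalues of A^T A are ≈ 4.8074, 10.1926 (all ≥ 0, as they must be for A^T A). The largest is λ_max = (15 + sqrt(29))/2 ≈ 10.1926, hence ||A||_2 = sqrt(λ_max) = sqrt((15 + sqrt(29))/2) ≈ 3.1926.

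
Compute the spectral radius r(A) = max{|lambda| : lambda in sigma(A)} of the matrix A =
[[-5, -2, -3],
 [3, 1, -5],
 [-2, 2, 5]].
r(A) ≈ 5.1915

The eigenvalues of A are the roots of its characteristic polynomial. With M = A (coefficients from the trace, the sum of principal 2x2 minors, and det A):
  p(λ) = det(λ I - M) = λ^3 - λ^2 - 15λ + 89.
No integer candidate from the rational root theorem (±divisors of 89) is a root, so the roots are irrational. The cubic discriminant is Δ = -175756 < 0, so there is one real root and a complex-conjugate pair. p(-6) = -73 and p(-5) = 14 have opposite signs, so a root lies in (-6, -5); Newton's method refines it to λ ≈ -5.1915. Dividing out (λ - (-5.1915)) leaves approximately λ^2 - 6.1915λ + 17.1434. For λ^2 - 6.1915λ + 17.1434 the discriminant is -30.2385. It is negative, so the remaining roots are the complex-conjugate pair λ ≈ 3.0958 ± 2.7495i. Their product equals the constant term, so |λ|^2 ≈ 17.1434 and |λ| ≈ 4.1405.
Thus the eigenvalues (to 4 decimals) are -5.1915 (modulus 5.1915); 3.0958 ± 2.7495i (modulus 4.1405). The spectral radius is the largest modulus: r(A) ≈ 5.1915. (Cross-check: r(A) ≤ ||A||_2 ≈ 7.9968; equality holds whenever A is normal, though it can also hold for some non-normal A.)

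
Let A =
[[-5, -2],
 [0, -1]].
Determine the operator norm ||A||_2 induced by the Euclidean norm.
||A||_2 = sqrt((30 + sqrt(800))/2) ≈ 5.3983 (= sqrt(largest eigenvalue of A^T A))

||A||_2 = sigma_max(A) = sqrt(lambda_max(A^T A)). Form the symmetric matrix M = A^T A =
[[25, 10],
 [10, 5]].
Its characteristic polynomial (trace, determinant of M give the coefficients) is
  p(λ) = det(λ I - M) = λ^2 - 30λ + 25.
For λ^2 - 30λ + 25 the discriminant is 800. It is nonnegative but not a perfect square, so the roots are real and irrational: λ = (30 ± sqrt(800))/2 ≈ 29.1421, 0.8579.
So the eigenvalues of A^T A are ≈ 0.8579, 29.1421 (all ≥ 0, as they must be for A^T A). The largest is λ_max = (30 + sqrt(800))/2 ≈ 29.1421, hence ||A||_2 = sqrt(λ_max) = sqrt((30 + sqrt(800))/2) ≈ 5.3983.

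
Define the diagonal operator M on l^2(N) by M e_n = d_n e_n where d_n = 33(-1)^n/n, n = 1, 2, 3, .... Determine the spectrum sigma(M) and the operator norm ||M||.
sigma(M) = {33(-1)^n/n : n ≥ 1} ∪ {0}; ||M|| = 33

A bounded diagonal operator on l^2 with diagonal entries d_n has spectrum equal to the closure of {d_n : n ≥ 1}: every d_n is an eigenvalue (with eigenvector e_n), so {d_n} ⊂ sigma(M); the spectrum is closed, so its closure is too; and for lambda not in the closure, (M - lambda I) has bounded inverse (the diagonal entries 1/(d_n - lambda) are bounded). For our sequence d_n = 33(-1)^n/n, n = 1, 2, 3, ...:
  - {d_n} = {33(-1)^n/n : n ≥ 1}; the only limit point is 0
  - closure = {33(-1)^n/n : n ≥ 1} ∪ {0}
For the norm: a diagonal operator has ||M|| = sup_n |d_n|. Here |d_n| = 33/n is decreasing, so sup_n |d_n| = |d_1| = 33. So ||M|| = 33.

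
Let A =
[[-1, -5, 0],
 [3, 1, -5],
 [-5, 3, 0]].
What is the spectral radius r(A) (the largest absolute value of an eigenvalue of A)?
r(A) ≈ 6.3862

The eigenvalues of A are the roots of its characteristic polynomial. With M = A (coefficients from the trace, the sum of principal 2x2 minors, and det A):
  p(λ) = det(λ I - M) = λ^3 + 29λ + 140.
No integer candidate from the rational root theorem (±divisors of 140) is a root, so the roots are irrational. The cubic discriminant is Δ = -626756 < 0, so there is one real root and a complex-conjugate pair. p(-4) = -40 and p(-3) = 26 have opposite signs, so a root lies in (-4, -3); Newton's method refines it to λ ≈ -3.4327. Dividing out (λ - (-3.4327)) leaves approximately λ^2 - 3.4327λ + 40.7837. For λ^2 - 3.4327λ + 40.7837 the discriminant is -151.3512. It is negative, so the remaining roots are the complex-conjugate pair λ ≈ 1.7164 ± 6.1512i. Their product equals the constant term, so |λ|^2 ≈ 40.7837 and |λ| ≈ 6.3862.
Thus the eigenvalues (to 4 decimals) are -3.4327 (modulus 3.4327); 1.7164 ± 6.1512i (modulus 6.3862). The spectral radius is the largest modulus: r(A) ≈ 6.3862. (Cross-check: r(A) ≤ ||A||_2 ≈ 6.8268; equality holds whenever A is normal, though it can also hold for some non-normal A.)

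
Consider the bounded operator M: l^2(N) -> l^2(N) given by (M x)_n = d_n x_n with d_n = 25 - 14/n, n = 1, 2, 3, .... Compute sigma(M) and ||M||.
sigma(M) = {25 - 14/n : n ≥ 1} ∪ {25}; ||M|| = 25

A bounded diagonal operator on l^2 with diagonal entries d_n has spectrum equal to the closure of {d_n : n ≥ 1}: every d_n is an eigenvalue (with eigenvector e_n), so {d_n} ⊂ sigma(M); the spectrum is closed, so its closure is too; and for lambda not in the closure, (M - lambda I) has bounded inverse (the diagonal entries 1/(d_n - lambda) are bounded). For our sequence d_n = 25 - 14/n, n = 1, 2, 3, ...:
  - {d_n} = {25 - 14/n : n ≥ 1}; the only limit point is 25
  - closure = {25 - 14/n : n ≥ 1} ∪ {25}
For the norm: a diagonal operator has ||M|| = sup_n |d_n|. Here d_n = 25 - 14/n increases monotonically from d_1 = 11 toward 25, with all terms in [11, 25); so sup_n |d_n| = 25 (the supremum is the limit, not attained). So ||M|| = 25.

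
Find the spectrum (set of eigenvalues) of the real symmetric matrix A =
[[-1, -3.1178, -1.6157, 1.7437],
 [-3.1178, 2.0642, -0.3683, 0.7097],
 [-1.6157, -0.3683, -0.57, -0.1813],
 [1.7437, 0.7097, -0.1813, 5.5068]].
sigma(A) ≈ {-4, 0, 4, 6}

A is real symmetric, so its spectrum consists of real eigenvalues. Expanding the characteristic polynomial of the displayed matrix gives
  det(λ I - A) = p(λ) = λ^4 + (-6)λ^3 + (-16)λ^2 + (96)λ + (0.0049).
Solving p(λ) = 0 yields eigenvalues ≈ -4, 0, 4, 6. (A is shown rounded to 4 decimals, so these recover the underlying integer eigenvalues to within that precision.)
Verification: the trace of A = 6 equals the sum of eigenvalues 6, and det(A) ≈ 0.0049 matches the eigenvalue product 0.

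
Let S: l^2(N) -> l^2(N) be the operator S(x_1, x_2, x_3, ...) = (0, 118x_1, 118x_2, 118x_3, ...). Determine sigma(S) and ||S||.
sigma(S) = closed disk {z in C : |z| ≤ 118}; ||S|| = 118

Note S = 118·U where U is the unit right shift (U x)_k = x_{k-1} (with x_0 := 0); so ||S|| = 118||U|| and sigma(S) = 118·sigma(U). ||S x||^2 = sum_{k≥1} |118x_k|^2 = 13924||x||^2, so ||S|| = 118 and sigma(S) ⊂ {|z| ≤ 118}. For any |lambda| < 118, the equation (S - lambda I) x = 0 forces x_1 = 0, then 118x_k = lambda x_{k+1} ⇒ x = 0, so S has no eigenvalues. But (S - lambda I) is not surjective for |lambda| < 118: solving (S - lambda I) x = e_1 would require x_n proportional to (lambda/118)^(-n), which is not in l^2. So every |lambda| < 118 lies in the residual spectrum. The boundary |lambda| = 118 is in the approximate point spectrum (the spectrum is closed). Hence sigma(S) is the closed disk of radius 118.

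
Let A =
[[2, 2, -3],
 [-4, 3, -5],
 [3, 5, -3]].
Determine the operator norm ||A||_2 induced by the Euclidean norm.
||A||_2 ≈ 8.7529 (= sqrt(largest eigenvalue of A^T A))

||A||_2 = sigma_max(A) = sqrt(lambda_max(A^T A)). Form the symmetric matrix M = A^T A =
[[29, 7, 5],
 [7, 38, -36],
 [5, -36, 43]].
Its characteristic polynomial (trace, sum of principal 2x2 minors, determinant of M give the coefficients) is
  p(λ) = det(λ I - M) = λ^3 - 110λ^2 + 2613λ - 4225.
No integer candidate from the rational root theorem (±divisors of 4225) is a root, so the roots are irrational. The cubic discriminant is Δ = 10135347937 > 0, so there are three distinct real roots. p(1) = -1721 and p(2) = 569 have opposite signs, so a root lies in (1, 2); Newton's method refines it to λ ≈ 1.7427. p(31) = 859 and p(32) = -481 have opposite signs, so a root lies in (31, 32); Newton's method refines it to λ ≈ 31.6437. p(76) = -2021 and p(77) = 1319 have opposite signs, so a root lies in (76, 77); Newton's method refines it to λ ≈ 76.6136. Check (Vieta): the three roots sum to 110, matching tr M = 110.
So the eigenvalues of A^T A are ≈ 1.7427, 31.6437, 76.6136 (all ≥ 0, as they must be for A^T A). The largest is λ_max ≈ 76.6136, hence ||A||_2 = sqrt(λ_max) ≈ 8.7529.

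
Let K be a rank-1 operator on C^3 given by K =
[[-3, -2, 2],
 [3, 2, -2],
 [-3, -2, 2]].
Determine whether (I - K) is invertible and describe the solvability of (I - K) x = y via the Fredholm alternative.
(I - K) is singular (det(I - K) = 0, i.e. 1 ∈ sigma(K)). (I - K) x = y is solvable iff y ⊥ ker((I - K)^*) = span{(-3, -2, 2)}, i.e. iff -3y_1 - 2y_2 + 2y_3 = 0. When solvable, the solutions are x = y + c·(1, -1, 1), c arbitrary (ker(I - K) = span{(1, -1, 1)}, dimension 1).

K has rank 1, so it is an outer product K = u v^T: every row of K is a multiple of one row vector. Reading off the entries, u = (1, -1, 1) and v = (-3, -2, 2) (row i of K equals u_i·v^T). A rank-one matrix u v^T satisfies K u = u (v·u) and kills the (2)-dimensional subspace v^⊥, so its characteristic polynomial is lambda^2 (lambda - v·u) with v·u = tr K = 1. Hence the eigenvalues of I - K are 1 (multiplicity 2) and 1 - (1) = 0, so det(I - K) = 0. (Direct check: I - K =
[[4, 2, -2],
 [-3, -1, 2],
 [3, 2, -1]]
has determinant 0.) So 1 is an eigenvalue of K and (I - K) is not invertible. The finite-dimensional Fredholm alternative says: either (I - K) is invertible, or ker(I - K) ≠ {0} and then range(I - K) = ker((I - K)^*)^⊥, with dim ker(I - K) = dim ker((I - K)^*). We are in the second case, so we need both kernels. Kernel of I - K: (I - K) u = u - u (v·u) = u - u = 0, so ker(I - K) = span{u} = span{(1, -1, 1)} (it is exactly 1-dimensional because rank(I - K) = 2). Kernel of the adjoint: K is real, so (I - K)^* = I - K^T = I - v u^T, and (I - v u^T) v = v - v (u·v) = 0; hence ker((I - K)^*) = span{v} = span{(-3, -2, 2)}. Therefore (I - K) x = y is solvable iff <y, v> = 0, i.e. iff -3y_1 - 2y_2 + 2y_3 = 0. When this holds, K y = u (v·y) = 0, so (I - K) y = y and x = y is a particular solution; the full solution set is the line x = y + c·u = y + c·(1, -1, 1), c ∈ C.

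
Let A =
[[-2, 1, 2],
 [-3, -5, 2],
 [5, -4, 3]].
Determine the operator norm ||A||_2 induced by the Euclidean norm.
||A||_2 ≈ 7.5461 (= sqrt(largest eigenvalue of A^T A))

||A||_2 = sigma_max(A) = sqrt(lambda_max(A^T A)). Form the symmetric matrix M = A^T A =
[[38, -7, 5],
 [-7, 42, -20],
 [5, -20, 17]].
Its characteristic polynomial (trace, sum of principal 2x2 minors, determinant of M give the coefficients) is
  p(λ) = det(λ I - M) = λ^3 - 97λ^2 + 2482λ - 11449.
No integer candidate from the rational root theorem (±divisors of 11449) is a root, so the roots are irrational. The cubic discriminant is Δ = 1081935737 > 0, so there are three distinct real roots. p(5) = -1339 and p(6) = 167 have opposite signs, so a root lies in (5, 6); Newton's method refines it to λ ≈ 5.8836. p(34) = 111 and p(35) = -529 have opposite signs, so a root lies in (34, 35); Newton's method refines it to λ ≈ 34.1721. p(56) = -1033 and p(57) = 65 have opposite signs, so a root lies in (56, 57); Newton's method refines it to λ ≈ 56.9443. Check (Vieta): the three roots sum to 97, matching tr M = 97.
So the eigenvalues of A^T A are ≈ 5.8836, 34.1721, 56.9443 (all ≥ 0, as they must be for A^T A). The largest is λ_max ≈ 56.9443, hence ||A||_2 = sqrt(λ_max) ≈ 7.5461.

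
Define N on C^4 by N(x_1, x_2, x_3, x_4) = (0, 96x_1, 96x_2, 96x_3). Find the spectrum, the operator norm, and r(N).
sigma(N) = {0}; ||N|| = 96; r(N) = 0. (N is nilpotent with N^4 = 0.)

On C^4, N is a strictly lower-triangular matrix with 96 on the subdiagonal and zeros elsewhere, so its characteristic polynomial is lambda^4 and every eigenvalue is 0: sigma(N) = {0}. For the operator norm, N e_i = 96e_{i+1} for i = 1, ..., 3 and N e_4 = 0, so the singular values of N are 96 (with multiplicity 3) and 0; hence ||N|| = 96. The spectral radius r(N) = max|lambda| = 0. Note ||N|| > r(N) — characteristic of non-normal nilpotent operators. Indeed N^4 = 0.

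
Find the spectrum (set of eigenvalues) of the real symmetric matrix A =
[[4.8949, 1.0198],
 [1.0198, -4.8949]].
sigma(A) ≈ {-5, 5}

A is real symmetric, so its spectrum consists of real eigenvalues. Expanding the characteristic polynomial of the displayed matrix gives
  det(λ I - A) = p(λ) = λ^2 + (0)λ + (-25).
Solving p(λ) = 0 yields eigenvalues ≈ -5, 5. (A is shown rounded to 4 decimals, so these recover the underlying integer eigenvalues to within that precision.)
Verification: the trace of A = 0 equals the sum of eigenvalues 0, and det(A) ≈ -25.0000 matches the eigenvalue product -25.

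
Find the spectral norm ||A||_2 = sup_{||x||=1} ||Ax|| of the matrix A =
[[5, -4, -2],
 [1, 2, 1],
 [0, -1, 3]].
||A||_2 ≈ 6.7643 (= sqrt(largest eigenvalue of A^T A))

||A||_2 = sigma_max(A) = sqrt(lambda_max(A^T A)). Form the symmetric matrix M = A^T A =
[[26, -18, -9],
 [-18, 21, 7],
 [-9, 7, 14]].
Its characteristic polynomial (trace, sum of principal 2x2 minors, determinant of M give the coefficients) is
  p(λ) = det(λ I - M) = λ^3 - 61λ^2 + 750λ - 2401.
No integer candidate from the rational root theorem (±divisors of 2401) is a root, so the roots are irrational. The cubic discriminant is Δ = 47210849 > 0, so there are three distinct real roots. p(5) = -51 and p(6) = 119 have opposite signs, so a root lies in (5, 6); Newton's method refines it to λ ≈ 5.2506. p(9) = 137 and p(10) = -1 have opposite signs, so a root lies in (9, 10); Newton's method refines it to λ ≈ 9.9941. p(45) = -1051 and p(46) = 359 have opposite signs, so a root lies in (45, 46); Newton's method refines it to λ ≈ 45.7553. Check (Vieta): the three roots sum to 61, matching tr M = 61.
So the eigenvalues of A^T A are ≈ 5.2506, 9.9941, 45.7553 (all ≥ 0, as they must be for A^T A). The largest is λ_max ≈ 45.7553, hence ||A||_2 = sqrt(λ_max) ≈ 6.7643.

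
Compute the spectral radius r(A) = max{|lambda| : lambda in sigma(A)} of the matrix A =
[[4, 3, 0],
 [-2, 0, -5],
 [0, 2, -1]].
r(A) ≈ 3.4228

The eigenvalues of A are the roots of its characteristic polynomial. With M = A (coefficients from the trace, the sum of principal 2x2 minors, and det A):
  p(λ) = det(λ I - M) = λ^3 - 3λ^2 + 12λ - 34.
No integer candidate from the rational root theorem (±divisors of 34) is a root, so the roots are irrational. The cubic discriminant is Δ = -18468 < 0, so there is one real root and a complex-conjugate pair. p(2) = -14 and p(3) = 2 have opposite signs, so a root lies in (2, 3); Newton's method refines it to λ ≈ 2.9021. Dividing out (λ - (2.9021)) leaves approximately λ^2 - 0.0979λ + 11.7158. For λ^2 - 0.0979λ + 11.7158 the discriminant is -46.8536. It is negative, so the remaining roots are the complex-conjugate pair λ ≈ 0.049 ± 3.4225i. Their product equals the constant term, so |λ|^2 ≈ 11.7158 and |λ| ≈ 3.4228.
Thus the eigenvalues (to 4 decimals) are 2.9021 (modulus 2.9021); 0.049 ± 3.4225i (modulus 3.4228). The spectral radius is the largest modulus: r(A) ≈ 3.4228. (Cross-check: r(A) ≤ ||A||_2 ≈ 5.937; equality holds whenever A is normal, though it can also hold for some non-normal A.)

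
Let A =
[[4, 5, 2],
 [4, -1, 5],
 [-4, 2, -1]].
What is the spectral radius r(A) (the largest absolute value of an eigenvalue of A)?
r(A) ≈ 5.9411

The eigenvalues of A are the roots of its characteristic polynomial. With M = A (coefficients from the trace, the sum of principal 2x2 minors, and det A):
  p(λ) = det(λ I - M) = λ^3 - 2λ^2 - 29λ + 108.
No integer candidate from the rational root theorem (±divisors of 108) is a root, so the roots are irrational. The cubic discriminant is Δ = -97800 < 0, so there is one real root and a complex-conjugate pair. p(-6) = -6 and p(-5) = 78 have opposite signs, so a root lies in (-6, -5); Newton's method refines it to λ ≈ -5.9411. Dividing out (λ - (-5.9411)) leaves approximately λ^2 - 7.9411λ + 18.1785. For λ^2 - 7.9411λ + 18.1785 the discriminant is -9.6534. It is negative, so the remaining roots are the complex-conjugate pair λ ≈ 3.9705 ± 1.5535i. Their product equals the constant term, so |λ|^2 ≈ 18.1785 and |λ| ≈ 4.2636.
Thus the eigenvalues (to 4 decimals) are -5.9411 (modulus 5.9411); 3.9705 ± 1.5535i (modulus 4.2636). The spectral radius is the largest modulus: r(A) ≈ 5.9411. (Cross-check: r(A) ≤ ||A||_2 ≈ 8.5893; equality holds whenever A is normal, though it can also hold for some non-normal A.)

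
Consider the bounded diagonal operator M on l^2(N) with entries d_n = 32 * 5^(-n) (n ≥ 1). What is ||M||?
||M|| = 32/5 (attained at n = 1)

For M diagonal, ||M|| = sup_n |d_n|. The sequence d_n = 32 * 5^(-n) is positive and strictly decreasing (ratio 5^(-1) < 1), so the supremum is d_1 = 32/5. Hence ||M|| = 32/5.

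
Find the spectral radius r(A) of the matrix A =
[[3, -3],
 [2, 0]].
r(A) = sqrt(6) ≈ 2.4495

The eigenvalues of A are the roots of its characteristic polynomial. With M = A (coefficients from the trace and determinant):
  p(λ) = det(λ I - M) = λ^2 - 3λ + 6.
For λ^2 - 3λ + 6 the discriminant is -15. It is negative, so the roots are the complex-conjugate pair λ = 3/2 ± (sqrt(15)/2) i ≈ 1.5 ± 1.9365i. For a conjugate pair the product of the roots equals the constant term, so |λ|^2 = 6 and |λ| = sqrt(6) ≈ 2.4495.
Thus the eigenvalues (to 4 decimals) are 1.5 ± 1.9365i (modulus 2.4495). The spectral radius is the largest modulus: r(A) = sqrt(6) ≈ 2.4495. (Cross-check: r(A) ≤ ||A||_2 ≈ 4.4966; equality holds whenever A is normal, though it can also hold for some non-normal A.)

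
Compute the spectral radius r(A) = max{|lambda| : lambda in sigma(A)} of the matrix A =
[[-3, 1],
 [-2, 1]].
r(A) = (2 + sqrt(8))/2 ≈ 2.4142

The eigenvalues of A are the roots of its characteristic polynomial. With M = A (coefficients from the trace and determinant):
  p(λ) = det(λ I - M) = λ^2 + 2λ - 1.
For λ^2 + 2λ - 1 the discriminant is 8. It is nonnegative but not a perfect square, so the roots are real and irrational: λ = (-2 ± sqrt(8))/2 ≈ 0.4142, -2.4142.
Thus the eigenvalues (to 4 decimals) are 0.4142 (modulus 0.4142); -2.4142 (modulus 2.4142). The spectral radius is the largest modulus: r(A) = (2 + sqrt(8))/2 ≈ 2.4142. (Cross-check: r(A) ≤ ||A||_2 ≈ 3.8643; equality holds whenever A is normal, though it can also hold for some non-normal A.)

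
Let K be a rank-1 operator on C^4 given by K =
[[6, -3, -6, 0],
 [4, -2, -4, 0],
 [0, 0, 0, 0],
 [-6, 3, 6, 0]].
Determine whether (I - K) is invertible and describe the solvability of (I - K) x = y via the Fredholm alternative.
(I - K) is invertible (det(I - K) = -3 ≠ 0), so for every y in C^4 the equation (I - K) x = y has a unique solution.

K has rank 1, so it is an outer product K = u v^T: every row of K is a multiple of one row vector. Reading off the entries, u = (-3, -2, 0, 3) and v = (-2, 1, 2, 0) (row i of K equals u_i·v^T). A rank-one matrix u v^T satisfies K u = u (v·u) and kills the (3)-dimensional subspace v^⊥, so its characteristic polynomial is lambda^3 (lambda - v·u) with v·u = tr K = 4. Hence the eigenvalues of I - K are 1 (multiplicity 3) and 1 - (4) = -3, so det(I - K) = -3. (Direct check: I - K =
[[-5, 3, 6, 0],
 [-4, 3, 4, 0],
 [0, 0, 1, 0],
 [6, -3, -6, 1]]
has determinant -3.) The finite-dimensional Fredholm alternative says: either (I - K) is invertible, or ker(I - K) ≠ {0} and then range(I - K) = ker((I - K)^*)^⊥, with dim ker(I - K) = dim ker((I - K)^*). Since det(I - K) ≠ 0, 1 is not an eigenvalue of K and ker(I - K) = {0}, so we are in the first case: for every y there is a unique x = (I - K)^(-1) y. Explicitly, by the Sherman–Morrison formula, (I - u v^T)^(-1) = I + u v^T/(1 - v·u), i.e. (I - K)^(-1) = I + K/(-3).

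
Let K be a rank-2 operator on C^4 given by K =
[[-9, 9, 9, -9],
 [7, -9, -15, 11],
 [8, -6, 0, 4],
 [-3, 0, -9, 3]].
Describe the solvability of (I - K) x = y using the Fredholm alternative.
(I - K) is invertible (det(I - K) = -173 ≠ 0), so for every y in C^4 the equation (I - K) x = y has a unique solution.

K has rank 2 and factors as K = U V^T = u1 v1^T + u2 v2^T with u1 = (0, 2, -2, 3), v1 = (-1, 0, -3, 1), u2 = (-3, 3, 2, 0), v2 = (3, -3, -3, 3) (multiplying out reproduces the displayed K). The nonzero eigenvalues of U V^T coincide with those of the 2 x 2 matrix G = V^T U = [[v1·u1, v1·u2], [v2·u1, v2·u2]] = [[9, -3], [9, -24]], and by the Sylvester determinant identity det(I_4 - U V^T) = det(I_2 - V^T U) = det([[-8, 3], [-9, 25]]) = (-8)(25) - (3)(-9) = -173. (Direct check: I - K =
[[10, -9, -9, 9],
 [-7, 10, 15, -11],
 [-8, 6, 1, -4],
 [3, 0, 9, -2]]
has determinant -173.) The finite-dimensional Fredholm alternative says: either (I - K) is invertible, or ker(I - K) ≠ {0} and then range(I - K) = ker((I - K)^*)^⊥, with dim ker(I - K) = dim ker((I - K)^*). Since det(I - K) ≠ 0, 1 is not an eigenvalue of K and ker(I - K) = {0}, so we are in the first case: for every y there is a unique x = (I - K)^(-1) y. (Explicitly, by the Woodbury identity, (I - U V^T)^(-1) = I + U (I_2 - G)^(-1) V^T.)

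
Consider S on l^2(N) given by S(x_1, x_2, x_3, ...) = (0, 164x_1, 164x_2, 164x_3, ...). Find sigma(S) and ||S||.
sigma(S) = closed disk {z in C : |z| ≤ 164}; ||S|| = 164

Note S = 164·U where U is the unit right shift (U x)_k = x_{k-1} (with x_0 := 0); so ||S|| = 164||U|| and sigma(S) = 164·sigma(U). ||S x||^2 = sum_{k≥1} |164x_k|^2 = 26896||x||^2, so ||S|| = 164 and sigma(S) ⊂ {|z| ≤ 164}. For any |lambda| < 164, the equation (S - lambda I) x = 0 forces x_1 = 0, then 164x_k = lambda x_{k+1} ⇒ x = 0, so S has no eigenvalues. But (S - lambda I) is not surjective for |lambda| < 164: solving (S - lambda I) x = e_1 would require x_n proportional to (lambda/164)^(-n), which is not in l^2. So every |lambda| < 164 lies in the residual spectrum. The boundary |lambda| = 164 is in the approximate point spectrum (the spectrum is closed). Hence sigma(S) is the closed disk of radius 164.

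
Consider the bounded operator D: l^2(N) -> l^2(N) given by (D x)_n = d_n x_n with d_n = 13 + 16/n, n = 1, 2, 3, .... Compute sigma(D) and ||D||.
sigma(D) = {13 + 16/n : n ≥ 1} ∪ {13}; ||D|| = 29

A bounded diagonal operator on l^2 with diagonal entries d_n has spectrum equal to the closure of {d_n : n ≥ 1}: every d_n is an eigenvalue (with eigenvector e_n), so {d_n} ⊂ sigma(D); the spectrum is closed, so its closure is too; and for lambda not in the closure, (D - lambda I) has bounded inverse (the diagonal entries 1/(d_n - lambda) are bounded). For our sequence d_n = 13 + 16/n, n = 1, 2, 3, ...:
  - {d_n} = {13 + 16/n : n ≥ 1}; the only limit point is 13
  - closure = {13 + 16/n : n ≥ 1} ∪ {13}
For the norm: a diagonal operator has ||D|| = sup_n |d_n|. Here d_n = 13 + 16/n is positive and decreasing, so sup_n |d_n| = d_1 = 13 + 16 = 29. So ||D|| = 29.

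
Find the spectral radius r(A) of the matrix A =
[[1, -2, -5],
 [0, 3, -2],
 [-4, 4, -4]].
r(A) ≈ 6.1629

The eigenvalues of A are the roots of its characteristic polynomial. With M = A (coefficients from the trace, the sum of principal 2x2 minors, and det A):
  p(λ) = det(λ I - M) = λ^3 - 25λ + 80.
No integer candidate from the rational root theorem (±divisors of 80) is a root, so the roots are irrational. The cubic discriminant is Δ = -110300 < 0, so there is one real root and a complex-conjugate pair. p(-7) = -88 and p(-6) = 14 have opposite signs, so a root lies in (-7, -6); Newton's method refines it to λ ≈ -6.1629. Dividing out (λ - (-6.1629)) leaves approximately λ^2 - 6.1629λ + 12.981. For λ^2 - 6.1629λ + 12.981 the discriminant is -13.9429. It is negative, so the remaining roots are the complex-conjugate pair λ ≈ 3.0814 ± 1.867i. Their product equals the constant term, so |λ|^2 ≈ 12.981 and |λ| ≈ 3.6029.
Thus the eigenvalues (to 4 decimals) are -6.1629 (modulus 6.1629); 3.0814 ± 1.867i (modulus 3.6029). The spectral radius is the largest modulus: r(A) ≈ 6.1629. (Cross-check: r(A) ≤ ||A||_2 ≈ 7.7305; equality holds whenever A is normal, though it can also hold for some non-normal A.)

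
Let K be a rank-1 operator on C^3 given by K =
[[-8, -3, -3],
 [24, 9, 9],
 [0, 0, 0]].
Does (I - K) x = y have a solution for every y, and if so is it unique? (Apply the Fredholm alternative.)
(I - K) is singular (det(I - K) = 0, i.e. 1 ∈ sigma(K)). (I - K) x = y is solvable iff y ⊥ ker((I - K)^*) = span{(-8, -3, -3)}, i.e. iff -8y_1 - 3y_2 - 3y_3 = 0. When solvable, the solutions are x = y + c·(1, -3, 0), c arbitrary (ker(I - K) = span{(1, -3, 0)}, dimension 1).

K has rank 1, so it is an outer product K = u v^T: every row of K is a multiple of one row vector. Reading off the entries, u = (1, -3, 0) and v = (-8, -3, -3) (row i of K equals u_i·v^T). A rank-one matrix u v^T satisfies K u = u (v·u) and kills the (2)-dimensional subspace v^⊥, so its characteristic polynomial is lambda^2 (lambda - v·u) with v·u = tr K = 1. Hence the eigenvalues of I - K are 1 (multiplicity 2) and 1 - (1) = 0, so det(I - K) = 0. (Direct check: I - K =
[[9, 3, 3],
 [-24, -8, -9],
 [0, 0, 1]]
has determinant 0.) So 1 is an eigenvalue of K and (I - K) is not invertible. The finite-dimensional Fredholm alternative says: either (I - K) is invertible, or ker(I - K) ≠ {0} and then range(I - K) = ker((I - K)^*)^⊥, with dim ker(I - K) = dim ker((I - K)^*). We are in the second case, so we need both kernels. Kernel of I - K: (I - K) u = u - u (v·u) = u - u = 0, so ker(I - K) = span{u} = span{(1, -3, 0)} (it is exactly 1-dimensional because rank(I - K) = 2). Kernel of the adjoint: K is real, so (I - K)^* = I - K^T = I - v u^T, and (I - v u^T) v = v - v (u·v) = 0; hence ker((I - K)^*) = span{v} = span{(-8, -3, -3)}. Therefore (I - K) x = y is solvable iff <y, v> = 0, i.e. iff -8y_1 - 3y_2 - 3y_3 = 0. When this holds, K y = u (v·y) = 0, so (I - K) y = y and x = y is a particular solution; the full solution set is the line x = y + c·u = y + c·(1, -3, 0), c ∈ C.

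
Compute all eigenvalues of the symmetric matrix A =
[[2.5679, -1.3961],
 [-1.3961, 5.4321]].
sigma(A) ≈ {2, 6}

A is real symmetric, so its spectrum consists of real eigenvalues. Expanding the characteristic polynomial of the displayed matrix gives
  det(λ I - A) = p(λ) = λ^2 + (-8)λ + (12).
Solving p(λ) = 0 yields eigenvalues ≈ 2, 6. (A is shown rounded to 4 decimals, so these recover the underlying integer eigenvalues to within that precision.)
Verification: the trace of A = 8 equals the sum of eigenvalues 8, and det(A) ≈ 12.0000 matches the eigenvalue product 12.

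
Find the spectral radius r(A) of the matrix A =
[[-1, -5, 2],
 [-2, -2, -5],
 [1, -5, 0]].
r(A) = (1 + sqrt(149))/2 ≈ 6.6033

The eigenvalues of A are the roots of its characteristic polynomial. With M = A (coefficients from the trace, the sum of principal 2x2 minors, and det A):
  p(λ) = det(λ I - M) = λ^3 + 3λ^2 - 35λ - 74.
By the rational root theorem any rational root is an integer divisor of 74. Testing λ = -2: p(-2) = -8 + 12 + 70 - 74 = 0, so λ = -2 is a root. Dividing out (λ + 2) leaves p(λ) = (λ + 2)(λ^2 + λ - 37). For λ^2 + λ - 37 the discriminant is 149. It is nonnegative but not a perfect square, so the roots are real and irrational: λ = (-1 ± sqrt(149))/2 ≈ 5.6033, -6.6033.
Thus the eigenvalues (to 4 decimals) are 5.6033 (modulus 5.6033); -6.6033 (modulus 6.6033); -2 (modulus 2). The spectral radius is the largest modulus: r(A) = (1 + sqrt(149))/2 ≈ 6.6033. (Cross-check: r(A) ≤ ||A||_2 ≈ 7.3722; equality holds whenever A is normal, though it can also hold for some non-normal A.)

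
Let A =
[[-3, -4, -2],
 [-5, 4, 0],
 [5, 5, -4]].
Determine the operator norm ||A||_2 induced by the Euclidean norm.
||A||_2 ≈ 8.9792 (= sqrt(largest eigenvalue of A^T A))

||A||_2 = sigma_max(A) = sqrt(lambda_max(A^T A)). Form the symmetric matrix M = A^T A =
[[59, 17, -14],
 [17, 57, -12],
 [-14, -12, 20]].
Its characteristic polynomial (trace, sum of principal 2x2 minors, determinant of M give the coefficients) is
  p(λ) = det(λ I - M) = λ^3 - 136λ^2 + 5054λ - 47524.
No integer candidate from the rational root theorem (±divisors of 47524) is a root, so the roots are irrational. The cubic discriminant is Δ = 4883787760 > 0, so there are three distinct real roots. p(14) = -680 and p(15) = 1061 have opposite signs, so a root lies in (14, 15); Newton's method refines it to λ ≈ 14.3781. p(40) = 1036 and p(41) = -5 have opposite signs, so a root lies in (40, 41); Newton's method refines it to λ ≈ 40.9953. p(80) = -1604 and p(81) = 995 have opposite signs, so a root lies in (80, 81); Newton's method refines it to λ ≈ 80.6267. Check (Vieta): the three roots sum to 136, matching tr M = 136.
So the eigenvalues of A^T A are ≈ 14.3781, 40.9953, 80.6267 (all ≥ 0, as they must be for A^T A). The largest is λ_max ≈ 80.6267, hence ||A||_2 = sqrt(λ_max) ≈ 8.9792.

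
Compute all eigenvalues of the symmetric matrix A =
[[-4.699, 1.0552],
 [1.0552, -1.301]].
sigma(A) ≈ {-5, -1}

A is real symmetric, so its spectrum consists of real eigenvalues. Expanding the characteristic polynomial of the displayed matrix gives
  det(λ I - A) = p(λ) = λ^2 + (6)λ + (5).
Solving p(λ) = 0 yields eigenvalues ≈ -5, -1. (A is shown rounded to 4 decimals, so these recover the underlying integer eigenvalues to within that precision.)
Verification: the trace of A = -6 equals the sum of eigenvalues -6, and det(A) ≈ 5.0000 matches the eigenvalue product 5.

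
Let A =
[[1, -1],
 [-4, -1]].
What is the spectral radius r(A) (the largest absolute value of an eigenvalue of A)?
r(A) = sqrt(20)/2 ≈ 2.2361

The eigenvalues of A are the roots of its characteristic polynomial. With M = A (coefficients from the trace and determinant):
  p(λ) = det(λ I - M) = λ^2 - 5.
For λ^2 - 5 the discriminant is 20. It is nonnegative but not a perfect square, so the roots are real and irrational: λ = ± sqrt(20)/2 ≈ 2.2361, -2.2361.
Thus the eigenvalues (to 4 decimals) are 2.2361 (modulus 2.2361); -2.2361 (modulus 2.2361). The spectral radius is the largest modulus: r(A) = sqrt(20)/2 ≈ 2.2361. (Cross-check: r(A) ≤ ||A||_2 ≈ 4.1926; equality holds whenever A is normal, though it can also hold for some non-normal A.)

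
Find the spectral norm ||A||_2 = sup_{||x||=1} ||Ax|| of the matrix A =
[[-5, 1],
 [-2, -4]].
||A||_2 = sqrt((46 + sqrt(180))/2) ≈ 5.4505 (= sqrt(largest eigenvalue of A^T A))

||A||_2 = sigma_max(A) = sqrt(lambda_max(A^T A)). Form the symmetric matrix M = A^T A =
[[29, 3],
 [3, 17]].
Its characteristic polynomial (trace, determinant of M give the coefficients) is
  p(λ) = det(λ I - M) = λ^2 - 46λ + 484.
For λ^2 - 46λ + 484 the discriminant is 180. It is nonnegative but not a perfect square, so the roots are real and irrational: λ = (46 ± sqrt(180))/2 ≈ 29.7082, 16.2918.
So the eigenvalues of A^T A are ≈ 16.2918, 29.7082 (all ≥ 0, as they must be for A^T A). The largest is λ_max = (46 + sqrt(180))/2 ≈ 29.7082, hence ||A||_2 = sqrt(λ_max) = sqrt((46 + sqrt(180))/2) ≈ 5.4505.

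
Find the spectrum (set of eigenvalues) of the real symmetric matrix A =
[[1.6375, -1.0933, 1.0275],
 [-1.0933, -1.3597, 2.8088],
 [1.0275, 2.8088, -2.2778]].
sigma(A) ≈ {-5, 1, 2}

A is real symmetric, so its spectrum consists of real eigenvalues. Expanding the characteristic polynomial of the displayed matrix gives
  det(λ I - A) = p(λ) = λ^3 + (2)λ^2 + (-13)λ + (10).
Solving p(λ) = 0 yields eigenvalues ≈ -5, 1, 2. (A is shown rounded to 4 decimals, so these recover the underlying integer eigenvalues to within that precision.)
Verification: the trace of A = -2 equals the sum of eigenvalues -2, and det(A) ≈ -9.9997 matches the eigenvalue product -10.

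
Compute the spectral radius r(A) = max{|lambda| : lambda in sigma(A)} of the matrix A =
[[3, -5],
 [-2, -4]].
r(A) = (1 + sqrt(89))/2 ≈ 5.217

The eigenvalues of A are the roots of its characteristic polynomial. With M = A (coefficients from the trace and determinant):
  p(λ) = det(λ I - M) = λ^2 + λ - 22.
For λ^2 + λ - 22 the discriminant is 89. It is nonnegative but not a perfect square, so the roots are real and irrational: λ = (-1 ± sqrt(89))/2 ≈ 4.217, -5.217.
Thus the eigenvalues (to 4 decimals) are 4.217 (modulus 4.217); -5.217 (modulus 5.217). The spectral radius is the largest modulus: r(A) = (1 + sqrt(89))/2 ≈ 5.217. (Cross-check: r(A) ≤ ||A||_2 ≈ 6.5309; equality holds whenever A is normal, though it can also hold for some non-normal A.)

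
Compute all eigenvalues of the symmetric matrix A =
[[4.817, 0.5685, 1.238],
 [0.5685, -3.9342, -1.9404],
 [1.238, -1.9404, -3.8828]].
sigma(A) ≈ {-6, -2, 5}

A is real symmetric, so its spectrum consists of real eigenvalues. Expanding the characteristic polynomial of the displayed matrix gives
  det(λ I - A) = p(λ) = λ^3 + (3)λ^2 + (-28)λ + (-60).
Solving p(λ) = 0 yields eigenvalues ≈ -6, -2, 5. (A is shown rounded to 4 decimals, so these recover the underlying integer eigenvalues to within that precision.)
Verification: the trace of A = -3 equals the sum of eigenvalues -3, and det(A) ≈ 59.9997 matches the eigenvalue product 60.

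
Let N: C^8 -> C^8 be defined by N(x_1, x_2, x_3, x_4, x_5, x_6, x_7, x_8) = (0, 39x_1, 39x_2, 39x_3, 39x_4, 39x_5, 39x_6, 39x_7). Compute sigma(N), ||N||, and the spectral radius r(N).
sigma(N) = {0}; ||N|| = 39; r(N) = 0. (N is nilpotent with N^8 = 0.)

On C^8, N is a strictly lower-triangular matrix with 39 on the subdiagonal and zeros elsewhere, so its characteristic polynomial is lambda^8 and every eigenvalue is 0: sigma(N) = {0}. For the operator norm, N e_i = 39e_{i+1} for i = 1, ..., 7 and N e_8 = 0, so the singular values of N are 39 (with multiplicity 7) and 0; hence ||N|| = 39. The spectral radius r(N) = max|lambda| = 0. Note ||N|| > r(N) — characteristic of non-normal nilpotent operators. Indeed N^8 = 0.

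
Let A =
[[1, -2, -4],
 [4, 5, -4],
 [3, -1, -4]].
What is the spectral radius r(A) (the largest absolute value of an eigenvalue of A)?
r(A) ≈ 4.665

The eigenvalues of A are the roots of its characteristic polynomial. With M = A (coefficients from the trace, the sum of principal 2x2 minors, and det A):
  p(λ) = det(λ I - M) = λ^3 - 2λ^2 - 3λ - 44.
No integer candidate from the rational root theorem (±divisors of 44) is a root, so the roots are irrational. The cubic discriminant is Δ = -58288 < 0, so there is one real root and a complex-conjugate pair. p(4) = -24 and p(5) = 16 have opposite signs, so a root lies in (4, 5); Newton's method refines it to λ ≈ 4.665. Dividing out (λ - (4.665)) leaves approximately λ^2 + 2.665λ + 9.432. For λ^2 + 2.665λ + 9.432 the discriminant is -30.6259. It is negative, so the remaining roots are the complex-conjugate pair λ ≈ -1.3325 ± 2.767i. Their product equals the constant term, so |λ|^2 ≈ 9.432 and |λ| ≈ 3.0712.
Thus the eigenvalues (to 4 decimals) are 4.665 (modulus 4.665); -1.3325 ± 2.767i (modulus 3.0712). The spectral radius is the largest modulus: r(A) ≈ 4.665. (Cross-check: r(A) ≤ ||A||_2 ≈ 8.716; equality holds whenever A is normal, though it can also hold for some non-normal A.)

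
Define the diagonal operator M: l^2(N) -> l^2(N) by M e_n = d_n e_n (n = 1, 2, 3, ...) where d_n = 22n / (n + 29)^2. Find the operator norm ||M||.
||M|| = 11/58 (attained at n = 29)

For M diagonal, ||M|| = sup_n |d_n|. Treat f(x) = 22x / (x + 29)^2 for real x > 0. By the quotient rule, f'(x) = 22(29 - x)/(x + 29)^3, which is positive for x < 29 and negative for x > 29. So f has a unique maximum at x = 29, and since 29 is a positive integer, the supremum over n ≥ 1 is attained at n = 29: d_29 = 22·29/(29 + 29)^2 = 22·29/3364 = 11/58. Hence ||M|| = 11/58.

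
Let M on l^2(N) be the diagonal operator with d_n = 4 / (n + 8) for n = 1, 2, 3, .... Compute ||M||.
||M|| = 4/9 (attained at n = 1)

For M diagonal, ||M|| = sup_n |d_n| = sup_n 4/(n + 8). This is positive and strictly decreasing in n, so the supremum is attained at n = 1: d_1 = 4/(1 + 8) = 4/9. Hence ||M|| = 4/9.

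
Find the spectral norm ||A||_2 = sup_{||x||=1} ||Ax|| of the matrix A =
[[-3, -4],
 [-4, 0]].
||A||_2 = sqrt((41 + sqrt(657))/2) ≈ 5.772 (= sqrt(largest eigenvalue of A^T A))

||A||_2 = sigma_max(A) = sqrt(lambda_max(A^T A)). Form the symmetric matrix M = A^T A =
[[25, 12],
 [12, 16]].
Its characteristic polynomial (trace, determinant of M give the coefficients) is
  p(λ) = det(λ I - M) = λ^2 - 41λ + 256.
For λ^2 - 41λ + 256 the discriminant is 657. It is nonnegative but not a perfect square, so the roots are real and irrational: λ = (41 ± sqrt(657))/2 ≈ 33.316, 7.684.
So the eigenvalues of A^T A are ≈ 7.684, 33.316 (all ≥ 0, as they must be for A^T A). The largest is λ_max = (41 + sqrt(657))/2 ≈ 33.316, hence ||A||_2 = sqrt(λ_max) = sqrt((41 + sqrt(657))/2) ≈ 5.772.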